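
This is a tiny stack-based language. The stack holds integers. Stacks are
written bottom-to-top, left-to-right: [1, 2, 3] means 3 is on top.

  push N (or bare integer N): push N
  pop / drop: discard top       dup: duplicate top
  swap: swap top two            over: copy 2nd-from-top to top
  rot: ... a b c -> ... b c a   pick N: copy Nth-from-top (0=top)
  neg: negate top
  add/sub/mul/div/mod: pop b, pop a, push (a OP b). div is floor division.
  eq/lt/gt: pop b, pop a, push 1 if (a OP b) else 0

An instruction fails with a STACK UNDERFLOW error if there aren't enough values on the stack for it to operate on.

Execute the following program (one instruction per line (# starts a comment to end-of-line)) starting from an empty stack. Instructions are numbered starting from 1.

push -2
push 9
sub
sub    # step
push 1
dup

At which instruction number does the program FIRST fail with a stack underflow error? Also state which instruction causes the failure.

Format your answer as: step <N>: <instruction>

Answer: step 4: sub

Derivation:
Step 1 ('push -2'): stack = [-2], depth = 1
Step 2 ('push 9'): stack = [-2, 9], depth = 2
Step 3 ('sub'): stack = [-11], depth = 1
Step 4 ('sub'): needs 2 value(s) but depth is 1 — STACK UNDERFLOW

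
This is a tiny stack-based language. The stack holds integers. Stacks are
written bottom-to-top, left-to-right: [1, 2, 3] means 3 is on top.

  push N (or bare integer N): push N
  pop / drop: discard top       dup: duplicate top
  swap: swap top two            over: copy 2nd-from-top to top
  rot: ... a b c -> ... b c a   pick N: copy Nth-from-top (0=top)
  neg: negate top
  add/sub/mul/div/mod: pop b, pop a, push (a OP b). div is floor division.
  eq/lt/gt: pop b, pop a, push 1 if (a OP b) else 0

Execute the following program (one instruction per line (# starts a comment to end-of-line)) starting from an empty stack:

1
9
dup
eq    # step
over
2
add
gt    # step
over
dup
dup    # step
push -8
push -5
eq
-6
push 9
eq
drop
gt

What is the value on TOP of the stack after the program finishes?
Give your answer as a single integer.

After 'push 1': [1]
After 'push 9': [1, 9]
After 'dup': [1, 9, 9]
After 'eq': [1, 1]
After 'over': [1, 1, 1]
After 'push 2': [1, 1, 1, 2]
After 'add': [1, 1, 3]
After 'gt': [1, 0]
After 'over': [1, 0, 1]
After 'dup': [1, 0, 1, 1]
After 'dup': [1, 0, 1, 1, 1]
After 'push -8': [1, 0, 1, 1, 1, -8]
After 'push -5': [1, 0, 1, 1, 1, -8, -5]
After 'eq': [1, 0, 1, 1, 1, 0]
After 'push -6': [1, 0, 1, 1, 1, 0, -6]
After 'push 9': [1, 0, 1, 1, 1, 0, -6, 9]
After 'eq': [1, 0, 1, 1, 1, 0, 0]
After 'drop': [1, 0, 1, 1, 1, 0]
After 'gt': [1, 0, 1, 1, 1]

Answer: 1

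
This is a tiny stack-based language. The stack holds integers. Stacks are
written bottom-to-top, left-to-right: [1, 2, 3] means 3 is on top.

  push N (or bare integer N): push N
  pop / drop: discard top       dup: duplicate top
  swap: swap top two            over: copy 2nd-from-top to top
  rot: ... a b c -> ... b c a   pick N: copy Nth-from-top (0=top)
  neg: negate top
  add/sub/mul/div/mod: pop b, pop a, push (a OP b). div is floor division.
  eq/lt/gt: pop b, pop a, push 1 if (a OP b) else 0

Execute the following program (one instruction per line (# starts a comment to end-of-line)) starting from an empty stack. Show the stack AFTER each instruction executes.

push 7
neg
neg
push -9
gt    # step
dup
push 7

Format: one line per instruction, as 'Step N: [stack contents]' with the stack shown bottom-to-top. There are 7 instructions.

Step 1: [7]
Step 2: [-7]
Step 3: [7]
Step 4: [7, -9]
Step 5: [1]
Step 6: [1, 1]
Step 7: [1, 1, 7]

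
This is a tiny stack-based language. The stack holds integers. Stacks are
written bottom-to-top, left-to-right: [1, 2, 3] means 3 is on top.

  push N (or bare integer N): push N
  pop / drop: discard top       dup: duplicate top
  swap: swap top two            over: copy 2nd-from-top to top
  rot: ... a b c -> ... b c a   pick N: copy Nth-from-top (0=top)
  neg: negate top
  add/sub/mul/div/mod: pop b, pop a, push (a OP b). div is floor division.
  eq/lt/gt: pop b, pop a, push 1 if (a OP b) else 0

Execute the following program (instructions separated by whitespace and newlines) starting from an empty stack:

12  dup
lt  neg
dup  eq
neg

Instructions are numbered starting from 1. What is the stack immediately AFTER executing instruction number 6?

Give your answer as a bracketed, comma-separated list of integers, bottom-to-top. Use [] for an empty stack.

Answer: [1]

Derivation:
Step 1 ('12'): [12]
Step 2 ('dup'): [12, 12]
Step 3 ('lt'): [0]
Step 4 ('neg'): [0]
Step 5 ('dup'): [0, 0]
Step 6 ('eq'): [1]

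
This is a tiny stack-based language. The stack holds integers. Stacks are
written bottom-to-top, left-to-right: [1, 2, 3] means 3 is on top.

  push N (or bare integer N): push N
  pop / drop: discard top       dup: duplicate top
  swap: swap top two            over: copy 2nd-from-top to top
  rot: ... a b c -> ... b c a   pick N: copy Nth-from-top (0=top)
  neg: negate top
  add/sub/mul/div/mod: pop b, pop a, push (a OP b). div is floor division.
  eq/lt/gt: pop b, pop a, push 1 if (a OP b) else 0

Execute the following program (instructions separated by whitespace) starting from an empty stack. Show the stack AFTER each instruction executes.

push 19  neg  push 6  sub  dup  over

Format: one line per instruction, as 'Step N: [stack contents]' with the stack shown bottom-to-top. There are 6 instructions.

Step 1: [19]
Step 2: [-19]
Step 3: [-19, 6]
Step 4: [-25]
Step 5: [-25, -25]
Step 6: [-25, -25, -25]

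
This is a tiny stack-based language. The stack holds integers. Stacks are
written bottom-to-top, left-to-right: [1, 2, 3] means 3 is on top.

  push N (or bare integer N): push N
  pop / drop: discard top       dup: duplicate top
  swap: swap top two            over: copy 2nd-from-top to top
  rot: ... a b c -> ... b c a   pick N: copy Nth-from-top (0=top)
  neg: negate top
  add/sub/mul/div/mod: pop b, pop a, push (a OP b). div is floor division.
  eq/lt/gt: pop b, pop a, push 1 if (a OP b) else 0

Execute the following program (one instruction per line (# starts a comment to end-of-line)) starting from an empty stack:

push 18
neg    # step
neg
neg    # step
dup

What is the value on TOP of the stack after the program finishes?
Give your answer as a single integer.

After 'push 18': [18]
After 'neg': [-18]
After 'neg': [18]
After 'neg': [-18]
After 'dup': [-18, -18]

Answer: -18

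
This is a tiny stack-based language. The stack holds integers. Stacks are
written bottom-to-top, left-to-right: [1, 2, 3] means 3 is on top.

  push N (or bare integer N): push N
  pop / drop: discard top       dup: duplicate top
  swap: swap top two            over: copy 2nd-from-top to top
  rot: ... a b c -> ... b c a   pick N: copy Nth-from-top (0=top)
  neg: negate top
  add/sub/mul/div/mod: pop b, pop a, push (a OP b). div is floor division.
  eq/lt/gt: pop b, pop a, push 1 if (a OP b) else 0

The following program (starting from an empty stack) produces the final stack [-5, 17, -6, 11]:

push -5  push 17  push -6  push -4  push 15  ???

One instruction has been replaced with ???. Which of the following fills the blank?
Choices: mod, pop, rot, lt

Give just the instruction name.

Stack before ???: [-5, 17, -6, -4, 15]
Stack after ???:  [-5, 17, -6, 11]
Checking each choice:
  mod: MATCH
  pop: produces [-5, 17, -6, -4]
  rot: produces [-5, 17, -4, 15, -6]
  lt: produces [-5, 17, -6, 1]


Answer: mod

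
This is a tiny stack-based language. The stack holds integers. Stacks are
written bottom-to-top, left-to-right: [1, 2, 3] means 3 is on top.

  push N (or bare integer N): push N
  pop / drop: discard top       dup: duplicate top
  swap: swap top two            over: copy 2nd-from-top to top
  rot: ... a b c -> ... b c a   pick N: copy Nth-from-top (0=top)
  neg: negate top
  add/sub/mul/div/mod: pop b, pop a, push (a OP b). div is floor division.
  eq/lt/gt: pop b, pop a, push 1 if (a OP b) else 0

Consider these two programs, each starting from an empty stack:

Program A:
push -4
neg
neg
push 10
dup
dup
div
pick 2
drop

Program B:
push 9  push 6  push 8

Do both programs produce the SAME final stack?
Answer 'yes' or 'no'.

Answer: no

Derivation:
Program A trace:
  After 'push -4': [-4]
  After 'neg': [4]
  After 'neg': [-4]
  After 'push 10': [-4, 10]
  After 'dup': [-4, 10, 10]
  After 'dup': [-4, 10, 10, 10]
  After 'div': [-4, 10, 1]
  After 'pick 2': [-4, 10, 1, -4]
  After 'drop': [-4, 10, 1]
Program A final stack: [-4, 10, 1]

Program B trace:
  After 'push 9': [9]
  After 'push 6': [9, 6]
  After 'push 8': [9, 6, 8]
Program B final stack: [9, 6, 8]
Same: no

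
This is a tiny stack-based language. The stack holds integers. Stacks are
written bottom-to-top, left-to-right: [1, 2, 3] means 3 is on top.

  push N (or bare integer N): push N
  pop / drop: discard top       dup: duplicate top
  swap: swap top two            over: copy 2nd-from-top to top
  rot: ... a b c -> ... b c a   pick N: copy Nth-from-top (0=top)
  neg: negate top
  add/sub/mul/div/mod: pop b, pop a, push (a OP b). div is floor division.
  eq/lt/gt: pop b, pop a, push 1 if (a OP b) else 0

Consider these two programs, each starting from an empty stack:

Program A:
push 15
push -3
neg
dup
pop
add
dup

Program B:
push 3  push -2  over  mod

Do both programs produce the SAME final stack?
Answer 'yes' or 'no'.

Answer: no

Derivation:
Program A trace:
  After 'push 15': [15]
  After 'push -3': [15, -3]
  After 'neg': [15, 3]
  After 'dup': [15, 3, 3]
  After 'pop': [15, 3]
  After 'add': [18]
  After 'dup': [18, 18]
Program A final stack: [18, 18]

Program B trace:
  After 'push 3': [3]
  After 'push -2': [3, -2]
  After 'over': [3, -2, 3]
  After 'mod': [3, 1]
Program B final stack: [3, 1]
Same: no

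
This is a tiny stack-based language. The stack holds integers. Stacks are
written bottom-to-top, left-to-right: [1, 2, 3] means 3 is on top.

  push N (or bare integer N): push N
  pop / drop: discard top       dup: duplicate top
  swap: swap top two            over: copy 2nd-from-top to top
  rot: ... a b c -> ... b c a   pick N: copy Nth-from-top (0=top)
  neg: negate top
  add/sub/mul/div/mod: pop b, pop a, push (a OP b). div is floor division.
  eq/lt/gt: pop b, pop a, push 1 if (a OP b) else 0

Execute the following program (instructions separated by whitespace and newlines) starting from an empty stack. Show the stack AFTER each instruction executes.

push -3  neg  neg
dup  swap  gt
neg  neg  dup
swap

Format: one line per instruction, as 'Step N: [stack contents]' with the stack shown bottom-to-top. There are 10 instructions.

Step 1: [-3]
Step 2: [3]
Step 3: [-3]
Step 4: [-3, -3]
Step 5: [-3, -3]
Step 6: [0]
Step 7: [0]
Step 8: [0]
Step 9: [0, 0]
Step 10: [0, 0]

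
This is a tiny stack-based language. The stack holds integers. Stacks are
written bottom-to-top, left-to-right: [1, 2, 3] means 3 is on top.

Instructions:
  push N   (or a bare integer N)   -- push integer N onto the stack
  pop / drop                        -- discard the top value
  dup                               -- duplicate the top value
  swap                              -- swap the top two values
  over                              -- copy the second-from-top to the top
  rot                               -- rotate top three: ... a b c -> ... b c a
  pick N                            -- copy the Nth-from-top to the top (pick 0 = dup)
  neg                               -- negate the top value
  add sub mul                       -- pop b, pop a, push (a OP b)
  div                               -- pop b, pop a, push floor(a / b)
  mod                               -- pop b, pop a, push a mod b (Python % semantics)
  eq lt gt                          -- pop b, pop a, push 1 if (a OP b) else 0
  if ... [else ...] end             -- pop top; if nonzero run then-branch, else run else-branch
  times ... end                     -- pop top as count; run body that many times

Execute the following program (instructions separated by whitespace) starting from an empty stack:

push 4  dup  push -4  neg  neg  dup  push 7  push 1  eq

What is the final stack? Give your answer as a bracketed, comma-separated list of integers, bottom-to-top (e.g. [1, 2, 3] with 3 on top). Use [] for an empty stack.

After 'push 4': [4]
After 'dup': [4, 4]
After 'push -4': [4, 4, -4]
After 'neg': [4, 4, 4]
After 'neg': [4, 4, -4]
After 'dup': [4, 4, -4, -4]
After 'push 7': [4, 4, -4, -4, 7]
After 'push 1': [4, 4, -4, -4, 7, 1]
After 'eq': [4, 4, -4, -4, 0]

Answer: [4, 4, -4, -4, 0]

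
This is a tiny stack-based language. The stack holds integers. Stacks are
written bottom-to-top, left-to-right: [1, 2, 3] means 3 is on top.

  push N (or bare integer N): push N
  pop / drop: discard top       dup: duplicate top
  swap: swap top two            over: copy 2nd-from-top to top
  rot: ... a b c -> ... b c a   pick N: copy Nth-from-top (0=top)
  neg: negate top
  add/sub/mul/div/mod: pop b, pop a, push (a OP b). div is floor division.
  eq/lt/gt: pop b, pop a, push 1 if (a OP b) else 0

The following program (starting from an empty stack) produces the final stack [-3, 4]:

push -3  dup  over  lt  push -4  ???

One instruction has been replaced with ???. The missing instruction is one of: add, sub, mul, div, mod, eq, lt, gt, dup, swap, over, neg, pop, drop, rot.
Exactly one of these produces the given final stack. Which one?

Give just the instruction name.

Stack before ???: [-3, 0, -4]
Stack after ???:  [-3, 4]
The instruction that transforms [-3, 0, -4] -> [-3, 4] is: sub

Answer: sub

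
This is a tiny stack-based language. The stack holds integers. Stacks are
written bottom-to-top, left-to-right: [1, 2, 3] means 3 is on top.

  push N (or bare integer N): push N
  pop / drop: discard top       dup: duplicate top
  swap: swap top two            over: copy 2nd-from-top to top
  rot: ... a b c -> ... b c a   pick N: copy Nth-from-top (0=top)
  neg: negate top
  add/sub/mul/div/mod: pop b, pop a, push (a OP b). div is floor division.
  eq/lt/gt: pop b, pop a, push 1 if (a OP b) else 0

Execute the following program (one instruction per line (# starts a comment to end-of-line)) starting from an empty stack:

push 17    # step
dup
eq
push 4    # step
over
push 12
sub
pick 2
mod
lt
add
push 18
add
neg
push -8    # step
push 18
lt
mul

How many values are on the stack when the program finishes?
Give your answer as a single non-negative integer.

After 'push 17': stack = [17] (depth 1)
After 'dup': stack = [17, 17] (depth 2)
After 'eq': stack = [1] (depth 1)
After 'push 4': stack = [1, 4] (depth 2)
After 'over': stack = [1, 4, 1] (depth 3)
After 'push 12': stack = [1, 4, 1, 12] (depth 4)
After 'sub': stack = [1, 4, -11] (depth 3)
After 'pick 2': stack = [1, 4, -11, 1] (depth 4)
After 'mod': stack = [1, 4, 0] (depth 3)
After 'lt': stack = [1, 0] (depth 2)
After 'add': stack = [1] (depth 1)
After 'push 18': stack = [1, 18] (depth 2)
After 'add': stack = [19] (depth 1)
After 'neg': stack = [-19] (depth 1)
After 'push -8': stack = [-19, -8] (depth 2)
After 'push 18': stack = [-19, -8, 18] (depth 3)
After 'lt': stack = [-19, 1] (depth 2)
After 'mul': stack = [-19] (depth 1)

Answer: 1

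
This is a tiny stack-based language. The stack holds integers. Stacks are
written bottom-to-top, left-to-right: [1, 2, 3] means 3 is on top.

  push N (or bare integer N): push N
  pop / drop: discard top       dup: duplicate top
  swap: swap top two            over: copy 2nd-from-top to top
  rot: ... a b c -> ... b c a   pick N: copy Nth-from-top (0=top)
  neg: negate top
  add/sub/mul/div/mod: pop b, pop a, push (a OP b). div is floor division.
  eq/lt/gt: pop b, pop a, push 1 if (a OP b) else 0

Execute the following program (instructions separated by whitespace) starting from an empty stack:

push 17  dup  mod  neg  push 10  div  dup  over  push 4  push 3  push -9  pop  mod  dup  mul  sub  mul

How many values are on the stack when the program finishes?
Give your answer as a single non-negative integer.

Answer: 2

Derivation:
After 'push 17': stack = [17] (depth 1)
After 'dup': stack = [17, 17] (depth 2)
After 'mod': stack = [0] (depth 1)
After 'neg': stack = [0] (depth 1)
After 'push 10': stack = [0, 10] (depth 2)
After 'div': stack = [0] (depth 1)
After 'dup': stack = [0, 0] (depth 2)
After 'over': stack = [0, 0, 0] (depth 3)
After 'push 4': stack = [0, 0, 0, 4] (depth 4)
After 'push 3': stack = [0, 0, 0, 4, 3] (depth 5)
After 'push -9': stack = [0, 0, 0, 4, 3, -9] (depth 6)
After 'pop': stack = [0, 0, 0, 4, 3] (depth 5)
After 'mod': stack = [0, 0, 0, 1] (depth 4)
After 'dup': stack = [0, 0, 0, 1, 1] (depth 5)
After 'mul': stack = [0, 0, 0, 1] (depth 4)
After 'sub': stack = [0, 0, -1] (depth 3)
After 'mul': stack = [0, 0] (depth 2)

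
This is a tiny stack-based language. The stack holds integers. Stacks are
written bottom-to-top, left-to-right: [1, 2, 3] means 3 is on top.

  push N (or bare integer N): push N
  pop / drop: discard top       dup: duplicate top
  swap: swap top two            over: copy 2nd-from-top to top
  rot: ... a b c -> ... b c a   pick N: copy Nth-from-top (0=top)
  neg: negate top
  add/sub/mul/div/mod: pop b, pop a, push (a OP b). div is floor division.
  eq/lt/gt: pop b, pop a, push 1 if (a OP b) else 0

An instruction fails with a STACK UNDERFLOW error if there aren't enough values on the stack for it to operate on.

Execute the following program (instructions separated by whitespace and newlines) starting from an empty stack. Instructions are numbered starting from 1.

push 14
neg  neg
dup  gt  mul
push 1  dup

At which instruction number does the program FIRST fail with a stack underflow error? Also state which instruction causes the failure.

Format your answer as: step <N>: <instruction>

Answer: step 6: mul

Derivation:
Step 1 ('push 14'): stack = [14], depth = 1
Step 2 ('neg'): stack = [-14], depth = 1
Step 3 ('neg'): stack = [14], depth = 1
Step 4 ('dup'): stack = [14, 14], depth = 2
Step 5 ('gt'): stack = [0], depth = 1
Step 6 ('mul'): needs 2 value(s) but depth is 1 — STACK UNDERFLOW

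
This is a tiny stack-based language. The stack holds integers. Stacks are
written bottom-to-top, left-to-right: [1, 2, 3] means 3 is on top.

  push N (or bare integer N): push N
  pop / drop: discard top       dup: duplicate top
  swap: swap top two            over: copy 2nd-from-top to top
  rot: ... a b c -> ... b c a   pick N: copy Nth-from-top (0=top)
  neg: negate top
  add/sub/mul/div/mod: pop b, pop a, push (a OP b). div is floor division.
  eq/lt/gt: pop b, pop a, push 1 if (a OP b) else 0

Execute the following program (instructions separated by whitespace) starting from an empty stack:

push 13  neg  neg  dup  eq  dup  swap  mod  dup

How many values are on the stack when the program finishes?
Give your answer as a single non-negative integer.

After 'push 13': stack = [13] (depth 1)
After 'neg': stack = [-13] (depth 1)
After 'neg': stack = [13] (depth 1)
After 'dup': stack = [13, 13] (depth 2)
After 'eq': stack = [1] (depth 1)
After 'dup': stack = [1, 1] (depth 2)
After 'swap': stack = [1, 1] (depth 2)
After 'mod': stack = [0] (depth 1)
After 'dup': stack = [0, 0] (depth 2)

Answer: 2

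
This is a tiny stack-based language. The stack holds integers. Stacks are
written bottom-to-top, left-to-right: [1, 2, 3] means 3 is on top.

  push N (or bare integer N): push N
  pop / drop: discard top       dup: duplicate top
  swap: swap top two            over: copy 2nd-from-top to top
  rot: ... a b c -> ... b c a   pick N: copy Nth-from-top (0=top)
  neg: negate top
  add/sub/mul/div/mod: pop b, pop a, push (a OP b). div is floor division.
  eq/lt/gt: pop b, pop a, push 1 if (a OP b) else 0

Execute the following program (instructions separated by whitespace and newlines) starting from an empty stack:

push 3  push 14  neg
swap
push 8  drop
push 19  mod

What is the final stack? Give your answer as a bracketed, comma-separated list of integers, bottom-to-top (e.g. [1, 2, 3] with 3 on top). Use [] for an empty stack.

After 'push 3': [3]
After 'push 14': [3, 14]
After 'neg': [3, -14]
After 'swap': [-14, 3]
After 'push 8': [-14, 3, 8]
After 'drop': [-14, 3]
After 'push 19': [-14, 3, 19]
After 'mod': [-14, 3]

Answer: [-14, 3]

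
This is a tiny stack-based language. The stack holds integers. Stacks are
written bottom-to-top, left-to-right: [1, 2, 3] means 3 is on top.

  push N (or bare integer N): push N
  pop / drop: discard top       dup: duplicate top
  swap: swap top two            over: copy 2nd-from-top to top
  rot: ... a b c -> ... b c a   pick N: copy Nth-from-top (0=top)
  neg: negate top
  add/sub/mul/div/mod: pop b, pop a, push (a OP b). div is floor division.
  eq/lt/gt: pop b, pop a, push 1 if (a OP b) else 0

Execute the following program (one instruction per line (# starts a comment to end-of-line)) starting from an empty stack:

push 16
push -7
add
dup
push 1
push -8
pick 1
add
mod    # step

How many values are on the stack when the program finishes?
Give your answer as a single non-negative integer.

Answer: 3

Derivation:
After 'push 16': stack = [16] (depth 1)
After 'push -7': stack = [16, -7] (depth 2)
After 'add': stack = [9] (depth 1)
After 'dup': stack = [9, 9] (depth 2)
After 'push 1': stack = [9, 9, 1] (depth 3)
After 'push -8': stack = [9, 9, 1, -8] (depth 4)
After 'pick 1': stack = [9, 9, 1, -8, 1] (depth 5)
After 'add': stack = [9, 9, 1, -7] (depth 4)
After 'mod': stack = [9, 9, -6] (depth 3)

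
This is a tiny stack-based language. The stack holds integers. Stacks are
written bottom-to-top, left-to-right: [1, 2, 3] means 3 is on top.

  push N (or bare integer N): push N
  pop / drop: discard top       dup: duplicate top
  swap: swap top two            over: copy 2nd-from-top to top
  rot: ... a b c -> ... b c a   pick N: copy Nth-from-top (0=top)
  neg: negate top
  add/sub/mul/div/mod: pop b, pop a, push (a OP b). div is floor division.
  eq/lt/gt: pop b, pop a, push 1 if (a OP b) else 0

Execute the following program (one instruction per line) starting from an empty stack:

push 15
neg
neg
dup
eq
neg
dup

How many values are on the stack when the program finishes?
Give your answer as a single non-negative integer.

After 'push 15': stack = [15] (depth 1)
After 'neg': stack = [-15] (depth 1)
After 'neg': stack = [15] (depth 1)
After 'dup': stack = [15, 15] (depth 2)
After 'eq': stack = [1] (depth 1)
After 'neg': stack = [-1] (depth 1)
After 'dup': stack = [-1, -1] (depth 2)

Answer: 2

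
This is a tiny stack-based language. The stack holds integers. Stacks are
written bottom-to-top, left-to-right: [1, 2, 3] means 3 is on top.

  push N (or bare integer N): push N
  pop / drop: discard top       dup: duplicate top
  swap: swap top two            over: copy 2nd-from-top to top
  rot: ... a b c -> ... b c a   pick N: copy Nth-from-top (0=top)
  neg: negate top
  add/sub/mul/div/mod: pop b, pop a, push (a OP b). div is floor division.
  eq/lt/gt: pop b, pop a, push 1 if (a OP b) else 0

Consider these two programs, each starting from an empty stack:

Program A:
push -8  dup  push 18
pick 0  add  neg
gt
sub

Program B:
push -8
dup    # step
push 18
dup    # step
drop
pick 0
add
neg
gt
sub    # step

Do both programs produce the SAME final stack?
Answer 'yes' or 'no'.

Answer: yes

Derivation:
Program A trace:
  After 'push -8': [-8]
  After 'dup': [-8, -8]
  After 'push 18': [-8, -8, 18]
  After 'pick 0': [-8, -8, 18, 18]
  After 'add': [-8, -8, 36]
  After 'neg': [-8, -8, -36]
  After 'gt': [-8, 1]
  After 'sub': [-9]
Program A final stack: [-9]

Program B trace:
  After 'push -8': [-8]
  After 'dup': [-8, -8]
  After 'push 18': [-8, -8, 18]
  After 'dup': [-8, -8, 18, 18]
  After 'drop': [-8, -8, 18]
  After 'pick 0': [-8, -8, 18, 18]
  After 'add': [-8, -8, 36]
  After 'neg': [-8, -8, -36]
  After 'gt': [-8, 1]
  After 'sub': [-9]
Program B final stack: [-9]
Same: yes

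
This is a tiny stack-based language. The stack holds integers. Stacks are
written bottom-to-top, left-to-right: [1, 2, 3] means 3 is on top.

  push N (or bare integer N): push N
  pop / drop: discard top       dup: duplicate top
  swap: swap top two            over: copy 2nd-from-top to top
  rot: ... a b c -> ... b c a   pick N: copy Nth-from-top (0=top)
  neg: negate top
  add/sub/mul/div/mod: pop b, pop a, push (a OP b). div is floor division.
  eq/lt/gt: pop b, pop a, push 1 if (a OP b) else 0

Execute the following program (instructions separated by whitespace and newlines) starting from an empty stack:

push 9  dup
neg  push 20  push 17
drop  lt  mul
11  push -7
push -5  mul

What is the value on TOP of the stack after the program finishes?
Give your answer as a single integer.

After 'push 9': [9]
After 'dup': [9, 9]
After 'neg': [9, -9]
After 'push 20': [9, -9, 20]
After 'push 17': [9, -9, 20, 17]
After 'drop': [9, -9, 20]
After 'lt': [9, 1]
After 'mul': [9]
After 'push 11': [9, 11]
After 'push -7': [9, 11, -7]
After 'push -5': [9, 11, -7, -5]
After 'mul': [9, 11, 35]

Answer: 35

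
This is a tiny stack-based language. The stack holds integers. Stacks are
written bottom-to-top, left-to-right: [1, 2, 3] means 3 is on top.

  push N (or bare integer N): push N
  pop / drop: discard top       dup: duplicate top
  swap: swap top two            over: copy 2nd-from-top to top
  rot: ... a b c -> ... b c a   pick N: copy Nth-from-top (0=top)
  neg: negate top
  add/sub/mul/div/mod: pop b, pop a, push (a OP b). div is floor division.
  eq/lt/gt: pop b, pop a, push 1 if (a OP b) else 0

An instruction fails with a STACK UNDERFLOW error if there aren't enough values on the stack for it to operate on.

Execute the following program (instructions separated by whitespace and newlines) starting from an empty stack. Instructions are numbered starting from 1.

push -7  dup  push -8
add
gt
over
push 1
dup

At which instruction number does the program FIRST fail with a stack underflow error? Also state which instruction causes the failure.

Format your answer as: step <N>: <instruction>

Answer: step 6: over

Derivation:
Step 1 ('push -7'): stack = [-7], depth = 1
Step 2 ('dup'): stack = [-7, -7], depth = 2
Step 3 ('push -8'): stack = [-7, -7, -8], depth = 3
Step 4 ('add'): stack = [-7, -15], depth = 2
Step 5 ('gt'): stack = [1], depth = 1
Step 6 ('over'): needs 2 value(s) but depth is 1 — STACK UNDERFLOW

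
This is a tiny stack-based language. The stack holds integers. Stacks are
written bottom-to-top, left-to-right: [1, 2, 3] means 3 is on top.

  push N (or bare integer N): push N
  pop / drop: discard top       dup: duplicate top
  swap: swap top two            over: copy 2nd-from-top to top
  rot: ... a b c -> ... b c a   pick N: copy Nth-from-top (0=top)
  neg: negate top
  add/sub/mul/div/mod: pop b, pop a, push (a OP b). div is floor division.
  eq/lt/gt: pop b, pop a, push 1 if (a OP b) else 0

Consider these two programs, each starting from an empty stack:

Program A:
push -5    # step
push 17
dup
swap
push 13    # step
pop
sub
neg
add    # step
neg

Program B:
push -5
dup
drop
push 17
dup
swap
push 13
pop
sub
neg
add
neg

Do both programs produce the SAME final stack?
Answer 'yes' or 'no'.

Answer: yes

Derivation:
Program A trace:
  After 'push -5': [-5]
  After 'push 17': [-5, 17]
  After 'dup': [-5, 17, 17]
  After 'swap': [-5, 17, 17]
  After 'push 13': [-5, 17, 17, 13]
  After 'pop': [-5, 17, 17]
  After 'sub': [-5, 0]
  After 'neg': [-5, 0]
  After 'add': [-5]
  After 'neg': [5]
Program A final stack: [5]

Program B trace:
  After 'push -5': [-5]
  After 'dup': [-5, -5]
  After 'drop': [-5]
  After 'push 17': [-5, 17]
  After 'dup': [-5, 17, 17]
  After 'swap': [-5, 17, 17]
  After 'push 13': [-5, 17, 17, 13]
  After 'pop': [-5, 17, 17]
  After 'sub': [-5, 0]
  After 'neg': [-5, 0]
  After 'add': [-5]
  After 'neg': [5]
Program B final stack: [5]
Same: yes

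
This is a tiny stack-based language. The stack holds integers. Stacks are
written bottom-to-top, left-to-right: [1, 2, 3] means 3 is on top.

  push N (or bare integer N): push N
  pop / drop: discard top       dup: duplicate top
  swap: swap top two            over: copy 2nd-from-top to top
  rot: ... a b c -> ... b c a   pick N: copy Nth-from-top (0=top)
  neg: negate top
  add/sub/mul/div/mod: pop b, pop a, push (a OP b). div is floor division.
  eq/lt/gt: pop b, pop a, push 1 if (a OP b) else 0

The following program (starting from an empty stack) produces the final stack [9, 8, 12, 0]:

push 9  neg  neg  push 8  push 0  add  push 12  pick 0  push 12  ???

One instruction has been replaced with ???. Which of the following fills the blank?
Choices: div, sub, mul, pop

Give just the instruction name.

Answer: sub

Derivation:
Stack before ???: [9, 8, 12, 12, 12]
Stack after ???:  [9, 8, 12, 0]
Checking each choice:
  div: produces [9, 8, 12, 1]
  sub: MATCH
  mul: produces [9, 8, 12, 144]
  pop: produces [9, 8, 12, 12]


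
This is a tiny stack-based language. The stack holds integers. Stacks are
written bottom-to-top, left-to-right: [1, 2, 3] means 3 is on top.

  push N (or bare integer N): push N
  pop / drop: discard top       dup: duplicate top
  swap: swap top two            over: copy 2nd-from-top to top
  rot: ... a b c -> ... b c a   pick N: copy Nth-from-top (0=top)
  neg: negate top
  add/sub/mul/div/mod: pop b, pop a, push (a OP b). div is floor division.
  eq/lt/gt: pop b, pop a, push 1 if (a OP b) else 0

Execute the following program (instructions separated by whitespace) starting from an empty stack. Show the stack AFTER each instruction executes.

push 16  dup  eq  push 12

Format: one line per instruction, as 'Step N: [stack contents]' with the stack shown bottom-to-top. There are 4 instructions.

Step 1: [16]
Step 2: [16, 16]
Step 3: [1]
Step 4: [1, 12]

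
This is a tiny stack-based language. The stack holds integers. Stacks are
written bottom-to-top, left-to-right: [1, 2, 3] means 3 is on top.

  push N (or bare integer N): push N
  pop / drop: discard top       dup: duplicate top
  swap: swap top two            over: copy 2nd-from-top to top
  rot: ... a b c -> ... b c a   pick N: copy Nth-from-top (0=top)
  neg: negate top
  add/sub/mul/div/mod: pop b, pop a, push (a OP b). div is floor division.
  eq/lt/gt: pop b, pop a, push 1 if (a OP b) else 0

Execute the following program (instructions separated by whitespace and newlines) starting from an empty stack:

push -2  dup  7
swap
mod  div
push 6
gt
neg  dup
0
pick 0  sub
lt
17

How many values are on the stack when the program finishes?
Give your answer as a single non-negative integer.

After 'push -2': stack = [-2] (depth 1)
After 'dup': stack = [-2, -2] (depth 2)
After 'push 7': stack = [-2, -2, 7] (depth 3)
After 'swap': stack = [-2, 7, -2] (depth 3)
After 'mod': stack = [-2, -1] (depth 2)
After 'div': stack = [2] (depth 1)
After 'push 6': stack = [2, 6] (depth 2)
After 'gt': stack = [0] (depth 1)
After 'neg': stack = [0] (depth 1)
After 'dup': stack = [0, 0] (depth 2)
After 'push 0': stack = [0, 0, 0] (depth 3)
After 'pick 0': stack = [0, 0, 0, 0] (depth 4)
After 'sub': stack = [0, 0, 0] (depth 3)
After 'lt': stack = [0, 0] (depth 2)
After 'push 17': stack = [0, 0, 17] (depth 3)

Answer: 3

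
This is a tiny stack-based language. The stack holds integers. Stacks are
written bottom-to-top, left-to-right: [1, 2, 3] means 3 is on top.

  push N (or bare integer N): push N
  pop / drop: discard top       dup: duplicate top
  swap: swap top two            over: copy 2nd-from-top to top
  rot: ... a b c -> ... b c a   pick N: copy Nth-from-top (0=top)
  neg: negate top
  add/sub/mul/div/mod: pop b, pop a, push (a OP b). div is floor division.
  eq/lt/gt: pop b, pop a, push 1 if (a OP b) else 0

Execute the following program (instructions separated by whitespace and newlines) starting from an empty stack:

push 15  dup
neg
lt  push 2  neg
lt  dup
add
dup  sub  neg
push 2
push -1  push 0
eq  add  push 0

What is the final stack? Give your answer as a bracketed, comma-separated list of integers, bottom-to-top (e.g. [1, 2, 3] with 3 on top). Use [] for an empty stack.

After 'push 15': [15]
After 'dup': [15, 15]
After 'neg': [15, -15]
After 'lt': [0]
After 'push 2': [0, 2]
After 'neg': [0, -2]
After 'lt': [0]
After 'dup': [0, 0]
After 'add': [0]
After 'dup': [0, 0]
After 'sub': [0]
After 'neg': [0]
After 'push 2': [0, 2]
After 'push -1': [0, 2, -1]
After 'push 0': [0, 2, -1, 0]
After 'eq': [0, 2, 0]
After 'add': [0, 2]
After 'push 0': [0, 2, 0]

Answer: [0, 2, 0]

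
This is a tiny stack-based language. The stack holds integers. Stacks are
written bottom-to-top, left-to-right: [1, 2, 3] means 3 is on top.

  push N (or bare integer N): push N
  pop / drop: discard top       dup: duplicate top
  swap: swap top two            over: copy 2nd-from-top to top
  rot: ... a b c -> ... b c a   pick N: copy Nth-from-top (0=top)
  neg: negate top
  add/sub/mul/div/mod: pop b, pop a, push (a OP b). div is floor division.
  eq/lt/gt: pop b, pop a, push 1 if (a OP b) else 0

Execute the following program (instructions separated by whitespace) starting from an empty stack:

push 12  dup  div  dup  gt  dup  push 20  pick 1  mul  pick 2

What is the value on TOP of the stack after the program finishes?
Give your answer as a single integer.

After 'push 12': [12]
After 'dup': [12, 12]
After 'div': [1]
After 'dup': [1, 1]
After 'gt': [0]
After 'dup': [0, 0]
After 'push 20': [0, 0, 20]
After 'pick 1': [0, 0, 20, 0]
After 'mul': [0, 0, 0]
After 'pick 2': [0, 0, 0, 0]

Answer: 0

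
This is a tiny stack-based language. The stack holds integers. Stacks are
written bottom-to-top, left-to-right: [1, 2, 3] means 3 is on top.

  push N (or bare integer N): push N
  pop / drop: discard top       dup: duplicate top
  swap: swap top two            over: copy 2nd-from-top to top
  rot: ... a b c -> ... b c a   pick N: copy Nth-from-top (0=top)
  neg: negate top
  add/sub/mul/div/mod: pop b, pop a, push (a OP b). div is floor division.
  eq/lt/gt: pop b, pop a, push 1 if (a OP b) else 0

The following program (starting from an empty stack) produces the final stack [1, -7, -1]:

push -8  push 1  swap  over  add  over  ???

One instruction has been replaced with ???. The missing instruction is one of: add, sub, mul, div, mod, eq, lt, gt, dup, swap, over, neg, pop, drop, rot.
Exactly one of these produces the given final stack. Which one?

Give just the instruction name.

Answer: neg

Derivation:
Stack before ???: [1, -7, 1]
Stack after ???:  [1, -7, -1]
The instruction that transforms [1, -7, 1] -> [1, -7, -1] is: neg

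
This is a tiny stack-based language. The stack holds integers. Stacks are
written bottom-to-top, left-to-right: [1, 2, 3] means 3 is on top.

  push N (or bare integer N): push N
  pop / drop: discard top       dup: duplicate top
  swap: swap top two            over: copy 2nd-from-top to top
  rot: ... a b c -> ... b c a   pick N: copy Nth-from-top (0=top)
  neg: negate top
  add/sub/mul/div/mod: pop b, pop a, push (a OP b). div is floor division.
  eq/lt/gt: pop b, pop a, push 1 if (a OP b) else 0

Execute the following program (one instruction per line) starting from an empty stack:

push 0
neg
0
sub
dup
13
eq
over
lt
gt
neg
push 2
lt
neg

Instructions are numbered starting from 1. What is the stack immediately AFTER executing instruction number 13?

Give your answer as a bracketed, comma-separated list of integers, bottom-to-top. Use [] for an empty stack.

Answer: [1]

Derivation:
Step 1 ('push 0'): [0]
Step 2 ('neg'): [0]
Step 3 ('0'): [0, 0]
Step 4 ('sub'): [0]
Step 5 ('dup'): [0, 0]
Step 6 ('13'): [0, 0, 13]
Step 7 ('eq'): [0, 0]
Step 8 ('over'): [0, 0, 0]
Step 9 ('lt'): [0, 0]
Step 10 ('gt'): [0]
Step 11 ('neg'): [0]
Step 12 ('push 2'): [0, 2]
Step 13 ('lt'): [1]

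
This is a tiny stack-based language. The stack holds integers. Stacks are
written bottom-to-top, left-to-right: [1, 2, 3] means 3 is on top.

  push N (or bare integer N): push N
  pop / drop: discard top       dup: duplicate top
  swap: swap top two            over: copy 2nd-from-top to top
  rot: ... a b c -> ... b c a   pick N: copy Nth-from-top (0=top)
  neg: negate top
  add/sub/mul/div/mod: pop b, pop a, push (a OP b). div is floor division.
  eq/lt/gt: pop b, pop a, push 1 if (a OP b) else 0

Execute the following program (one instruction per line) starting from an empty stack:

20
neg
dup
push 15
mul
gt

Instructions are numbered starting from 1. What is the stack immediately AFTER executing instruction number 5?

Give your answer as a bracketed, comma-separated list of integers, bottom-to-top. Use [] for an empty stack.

Answer: [-20, -300]

Derivation:
Step 1 ('20'): [20]
Step 2 ('neg'): [-20]
Step 3 ('dup'): [-20, -20]
Step 4 ('push 15'): [-20, -20, 15]
Step 5 ('mul'): [-20, -300]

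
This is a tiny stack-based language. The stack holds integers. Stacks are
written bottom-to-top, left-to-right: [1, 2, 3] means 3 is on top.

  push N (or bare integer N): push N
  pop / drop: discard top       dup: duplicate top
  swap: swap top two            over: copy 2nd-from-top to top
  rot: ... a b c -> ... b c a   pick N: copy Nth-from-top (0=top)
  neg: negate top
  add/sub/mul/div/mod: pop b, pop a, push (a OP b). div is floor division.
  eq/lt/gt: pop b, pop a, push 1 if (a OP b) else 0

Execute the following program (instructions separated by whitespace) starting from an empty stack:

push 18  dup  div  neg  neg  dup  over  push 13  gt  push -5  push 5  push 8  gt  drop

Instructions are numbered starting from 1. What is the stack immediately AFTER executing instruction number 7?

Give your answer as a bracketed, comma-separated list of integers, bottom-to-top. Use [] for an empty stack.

Answer: [1, 1, 1]

Derivation:
Step 1 ('push 18'): [18]
Step 2 ('dup'): [18, 18]
Step 3 ('div'): [1]
Step 4 ('neg'): [-1]
Step 5 ('neg'): [1]
Step 6 ('dup'): [1, 1]
Step 7 ('over'): [1, 1, 1]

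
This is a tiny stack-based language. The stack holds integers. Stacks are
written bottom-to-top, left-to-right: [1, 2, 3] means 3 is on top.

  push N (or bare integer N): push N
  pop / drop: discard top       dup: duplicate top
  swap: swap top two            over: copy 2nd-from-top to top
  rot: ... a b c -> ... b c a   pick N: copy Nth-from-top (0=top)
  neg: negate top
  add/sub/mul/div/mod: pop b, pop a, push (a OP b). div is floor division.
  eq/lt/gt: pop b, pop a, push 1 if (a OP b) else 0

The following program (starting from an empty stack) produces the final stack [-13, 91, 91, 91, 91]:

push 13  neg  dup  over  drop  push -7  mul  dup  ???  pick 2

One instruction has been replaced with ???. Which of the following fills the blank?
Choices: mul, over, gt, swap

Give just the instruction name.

Answer: over

Derivation:
Stack before ???: [-13, 91, 91]
Stack after ???:  [-13, 91, 91, 91]
Checking each choice:
  mul: stack underflow (need 3, have 2)
  over: MATCH
  gt: stack underflow (need 3, have 2)
  swap: produces [-13, 91, 91, -13]


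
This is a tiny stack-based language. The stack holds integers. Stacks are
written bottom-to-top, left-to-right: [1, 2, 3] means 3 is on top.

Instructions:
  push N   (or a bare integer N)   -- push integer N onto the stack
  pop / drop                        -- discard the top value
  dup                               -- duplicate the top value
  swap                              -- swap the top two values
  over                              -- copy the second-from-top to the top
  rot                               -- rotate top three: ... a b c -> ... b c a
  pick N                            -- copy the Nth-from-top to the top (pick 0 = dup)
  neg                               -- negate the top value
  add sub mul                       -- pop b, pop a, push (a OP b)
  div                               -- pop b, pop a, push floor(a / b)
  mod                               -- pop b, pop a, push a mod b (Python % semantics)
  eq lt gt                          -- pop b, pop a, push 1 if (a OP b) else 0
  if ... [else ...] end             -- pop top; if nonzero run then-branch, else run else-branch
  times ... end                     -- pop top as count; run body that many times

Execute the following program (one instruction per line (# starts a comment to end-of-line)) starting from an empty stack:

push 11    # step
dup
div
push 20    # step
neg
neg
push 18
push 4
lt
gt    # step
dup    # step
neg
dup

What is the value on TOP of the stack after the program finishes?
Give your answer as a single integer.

After 'push 11': [11]
After 'dup': [11, 11]
After 'div': [1]
After 'push 20': [1, 20]
After 'neg': [1, -20]
After 'neg': [1, 20]
After 'push 18': [1, 20, 18]
After 'push 4': [1, 20, 18, 4]
After 'lt': [1, 20, 0]
After 'gt': [1, 1]
After 'dup': [1, 1, 1]
After 'neg': [1, 1, -1]
After 'dup': [1, 1, -1, -1]

Answer: -1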